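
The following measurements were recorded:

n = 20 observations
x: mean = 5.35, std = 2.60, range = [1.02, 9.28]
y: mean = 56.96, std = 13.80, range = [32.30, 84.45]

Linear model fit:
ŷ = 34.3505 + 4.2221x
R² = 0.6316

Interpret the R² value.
The model explains 63.16% of the variance in y (R² = 0.6316), leaving 36.84% unexplained; the fit is moderate.

R² (coefficient of determination) measures the proportion of variance in y explained by the regression model.

Here R² = 0.6316:
- Explained: 63.16% of the variation in y
- Unexplained (residual): 100% − 63.16% = 36.84%
- Rule of thumb (below 0.3 weak; 0.3 to below 0.7 moderate; 0.7 and above strong) → moderate

Equivalently, for simple linear regression R² = r², so |r| = √0.6316 ≈ 0.7947.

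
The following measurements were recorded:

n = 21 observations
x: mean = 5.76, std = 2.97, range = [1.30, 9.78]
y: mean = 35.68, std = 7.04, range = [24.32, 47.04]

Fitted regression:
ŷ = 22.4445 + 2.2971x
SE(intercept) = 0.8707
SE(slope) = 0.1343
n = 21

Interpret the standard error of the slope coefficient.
SE(slope) = 0.1343 measures the uncertainty in the estimated slope. The coefficient is estimated precisely (SE/|β̂₁| = 5.8%).

SE(β̂₁) = s / √Sxx, where s is the residual standard deviation and Sxx = Σ(x − x̄)². It is the yardstick for how far β̂₁ = 2.2971 could plausibly be from the true slope.

Relative precision:
- SE / |β̂₁| = 0.1343 / 2.2971 = 5.8%
- Rule of thumb (under 20%: precise; 20% to under 50%: moderately precise; 50% or more: imprecise) → precise

Link to interval estimation: a confidence interval for β₁ is β̂₁ ± t* × 0.1343, so SE sets the half-width per unit of t*.

What drives SE(β̂₁): larger n (here n = 21) → smaller SE; more residual scatter → larger SE.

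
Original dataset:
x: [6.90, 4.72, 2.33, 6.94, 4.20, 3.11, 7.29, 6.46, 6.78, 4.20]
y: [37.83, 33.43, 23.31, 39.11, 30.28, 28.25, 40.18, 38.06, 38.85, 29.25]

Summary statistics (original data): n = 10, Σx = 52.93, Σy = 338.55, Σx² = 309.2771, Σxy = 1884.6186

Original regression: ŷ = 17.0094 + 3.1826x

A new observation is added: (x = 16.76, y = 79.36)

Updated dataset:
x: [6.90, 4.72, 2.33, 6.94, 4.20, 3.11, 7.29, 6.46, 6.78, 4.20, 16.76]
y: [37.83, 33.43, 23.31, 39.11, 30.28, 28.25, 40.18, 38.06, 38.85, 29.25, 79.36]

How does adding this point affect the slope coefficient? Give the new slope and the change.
The slope changes from 3.1826 to 3.8144 (change of +0.6318, or +19.9%).

x = 16.76 lies well outside the original x-range [2.33, 7.29] (x̄ ≈ 5.29), so this observation has high leverage and can move the slope substantially.

Step 1: Update the sums with the new point (n goes from 10 to 11)
Σx  = 52.93 + 16.76 = 69.69
Σy  = 338.55 + 79.36 = 417.91
Σx² = 309.2771 + 16.76² = 309.2771 + 280.8976 = 590.1747
Σxy = 1884.6186 + 16.76×79.36 = 1884.6186 + 1330.0736 = 3214.6922

Step 2: Recompute the slope with b₁ = (nΣxy − ΣxΣy) / (nΣx² − (Σx)²)
Numerator   = 11×3214.6922 − 69.69×417.91 = 35361.6142 − 29124.1479 = 6237.4663
Denominator = 11×590.1747 − 69.69² = 6491.9217 − 4856.6961 = 1635.2256
b₁(new) = 6237.4663 / 1635.2256 = 3.8144

(Same formula on the original sums: (10×1884.6186 − 52.93×338.55) / (10×309.2771 − 52.93²) = 926.7345 / 291.1861 = 3.1826, matching the given fit.)

Step 3: Change in slope
Δβ₁ = 3.8144 − 3.1826 = +0.6318
Relative change = +0.6318 / 3.1826 × 100% = +19.9%
→ the slope increases when the point is added.

A high-leverage point only changes the slope if it is off the original line; here y = 79.36 is above the original trend, so the slope increases.
In practice: refit with and without it and report both if conclusions differ; investigate whether it comes from the same population as the rest of the sample.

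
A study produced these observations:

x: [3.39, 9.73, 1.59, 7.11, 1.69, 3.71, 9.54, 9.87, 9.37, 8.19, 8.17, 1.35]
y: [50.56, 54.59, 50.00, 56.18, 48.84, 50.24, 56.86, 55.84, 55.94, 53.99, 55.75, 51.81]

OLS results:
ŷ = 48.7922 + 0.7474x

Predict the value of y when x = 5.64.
ŷ = 53.0075

Plug x = 5.64 into the fitted line:

ŷ = 48.7922 + 0.7474 × 5.64
ŷ = 48.7922 + 4.2153
ŷ = 53.0075

This is the fitted mean response at that x — an individual observation would come with a wider prediction interval.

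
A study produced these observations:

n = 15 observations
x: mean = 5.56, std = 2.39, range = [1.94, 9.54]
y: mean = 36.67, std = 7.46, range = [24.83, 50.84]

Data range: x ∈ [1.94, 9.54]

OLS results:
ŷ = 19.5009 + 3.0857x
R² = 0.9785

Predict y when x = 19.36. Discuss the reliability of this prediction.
ŷ = 79.2401, but this is extrapolation (above the data range [1.94, 9.54]) and may be unreliable.

Prediction calculation:
ŷ = 19.5009 + 3.0857 × 19.36
ŷ = 79.2401

Reliability:
- Data range: x ∈ [1.94, 9.54]
- Prediction point: x = 19.36 is 9.82 units above the observed range → this is EXTRAPOLATION, not interpolation

Why that matters here:
- R² describes fit only over the sampled x values; it says nothing about behaviour beyond them
- The standard error of prediction grows with (x − x̄)², and x = 19.36 is far from x̄ = 5.56

The R² = 0.9785 only validates the fit within [1.94, 9.54]; treat ŷ = 79.2401 with caution.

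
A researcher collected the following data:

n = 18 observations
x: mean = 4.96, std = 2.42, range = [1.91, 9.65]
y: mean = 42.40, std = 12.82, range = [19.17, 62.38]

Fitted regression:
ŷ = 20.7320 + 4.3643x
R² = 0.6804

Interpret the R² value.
About 68.04% of the variability in y is accounted for by the regression on x (R² = 0.6804) — a moderate linear fit.

The coefficient of determination R² is the fraction of the total variation in y that the fitted line accounts for.

Here R² = 0.6804:
- Explained: 68.04% of the variation in y
- Unexplained (residual): 100% − 68.04% = 31.96%
- Rule of thumb (below 0.3 weak; 0.3 to below 0.7 moderate; 0.7 and above strong) → moderate

Note: R² says nothing about causation, and a high R² does not by itself mean the linear form is appropriate — check the residuals.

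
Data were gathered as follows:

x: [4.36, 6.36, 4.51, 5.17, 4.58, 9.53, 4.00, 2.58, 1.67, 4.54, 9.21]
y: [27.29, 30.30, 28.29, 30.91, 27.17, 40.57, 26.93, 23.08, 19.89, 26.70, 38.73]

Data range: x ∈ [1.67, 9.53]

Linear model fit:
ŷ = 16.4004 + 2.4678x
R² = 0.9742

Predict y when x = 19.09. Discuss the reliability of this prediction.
ŷ = 63.5107, but this is extrapolation (above the data range [1.67, 9.53]) and may be unreliable.

Prediction calculation:
ŷ = 16.4004 + 2.4678 × 19.09
ŷ = 63.5107

Reliability:
- Data range: x ∈ [1.67, 9.53]
- Prediction point: x = 19.09 is 9.56 units above the observed range → this is EXTRAPOLATION, not interpolation

Why that matters here:
- The standard error of prediction grows with (x − x̄)², and x = 19.09 is far from x̄ = 5.14
- There are no observations near this x to validate the fitted line there

Report the number if required, but flag clearly that it is an extrapolation.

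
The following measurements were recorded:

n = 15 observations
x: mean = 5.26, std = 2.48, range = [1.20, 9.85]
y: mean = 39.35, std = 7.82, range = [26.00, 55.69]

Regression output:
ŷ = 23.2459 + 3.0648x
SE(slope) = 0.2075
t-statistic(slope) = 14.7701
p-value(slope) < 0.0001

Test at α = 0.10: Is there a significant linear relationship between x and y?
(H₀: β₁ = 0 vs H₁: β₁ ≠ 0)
p-value < 0.0001 < α = 0.10, so we reject H₀. The relationship is significant.

Hypothesis test for the slope coefficient:

H₀: β₁ = 0 (no linear relationship)
H₁: β₁ ≠ 0 (linear relationship exists)

Test statistic: t = β̂₁ / SE(β̂₁) = 3.0648 / 0.2075 = 14.7701

The p-value (<0.0001) is the probability, under H₀, of a t-statistic at least as extreme as |t| = 14.7701 (two-sided, df = n − 2 = 13).

Decision rule: reject H₀ if p-value < α.
p-value < 0.0001 < α = 0.10 → reject H₀.

Conclusion: the linear association between x and y is significant at the 10% level.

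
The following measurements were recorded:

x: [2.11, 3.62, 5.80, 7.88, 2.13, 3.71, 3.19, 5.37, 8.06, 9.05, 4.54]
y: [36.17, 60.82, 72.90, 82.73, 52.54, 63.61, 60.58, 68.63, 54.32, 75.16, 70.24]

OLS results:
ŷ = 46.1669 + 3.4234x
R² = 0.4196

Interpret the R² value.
The model explains 41.96% of the variance in y (R² = 0.4196), leaving 58.04% unexplained; the fit is moderate.

R² (coefficient of determination) measures the proportion of variance in y explained by the regression model.

Here R² = 0.4196:
- Explained: 41.96% of the variation in y
- Unexplained (residual): 100% − 41.96% = 58.04%
- Rule of thumb (below 0.3 weak; 0.3 to below 0.7 moderate; 0.7 and above strong) → moderate

Note: R² never decreases when predictors are added, so it should not be used alone to compare models of different size.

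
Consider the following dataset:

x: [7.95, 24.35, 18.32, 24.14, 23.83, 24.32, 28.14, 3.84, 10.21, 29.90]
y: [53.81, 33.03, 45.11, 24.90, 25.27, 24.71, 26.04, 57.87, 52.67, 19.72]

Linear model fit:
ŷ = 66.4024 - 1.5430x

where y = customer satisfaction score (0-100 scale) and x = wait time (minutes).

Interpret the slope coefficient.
For each additional minute of wait time, predicted satisfaction score decreases by approximately 1.5430 points.

The slope β₁ = -1.5430 gives the rate at which the fitted satisfaction score changes with wait time.

Interpretation:
- Wait time up by 1 minute → predicted satisfaction score decreases by 1.5430 points
- The effect is assumed constant over the observed range of x (linearity)
- The slope describes association in these data, not necessarily a causal effect

(β₀ = 66.4024 is the fitted value at x = 0 and is not part of the slope interpretation.)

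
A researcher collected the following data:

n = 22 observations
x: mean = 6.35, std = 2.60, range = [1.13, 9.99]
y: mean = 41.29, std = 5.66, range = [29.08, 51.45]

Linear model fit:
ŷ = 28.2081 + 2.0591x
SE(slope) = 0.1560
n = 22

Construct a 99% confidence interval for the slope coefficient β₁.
The 99% CI for β₁ is (1.6152, 2.5030)

Confidence interval for the slope:

The 99% CI for β₁ is: β̂₁ ± t*(α/2, n-2) × SE(β̂₁)

Step 1: Find critical t-value
- Confidence level = 0.99
- Degrees of freedom = n - 2 = 22 - 2 = 20
- t*(α/2, 20) = 2.8453

Step 2: Calculate margin of error
Margin = 2.8453 × 0.1560 = 0.4439

Step 3: Construct interval
CI = 2.0591 ± 0.4439
CI = (1.6152, 2.5030)

Interpretation: each one-unit increase in x is associated with a change in mean y of between 1.6152 and 2.5030, with 99% confidence.
Both endpoints are positive, so the data support a genuinely positive slope at this confidence level.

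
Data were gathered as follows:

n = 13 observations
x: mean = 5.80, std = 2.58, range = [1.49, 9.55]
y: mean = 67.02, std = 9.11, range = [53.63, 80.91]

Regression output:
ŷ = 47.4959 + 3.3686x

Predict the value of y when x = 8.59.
ŷ = 76.4322

Plug x = 8.59 into the fitted line:

ŷ = 47.4959 + 3.3686 × 8.59
ŷ = 47.4959 + 28.9363
ŷ = 76.4322

This is the fitted mean response at that x — an individual observation would come with a wider prediction interval.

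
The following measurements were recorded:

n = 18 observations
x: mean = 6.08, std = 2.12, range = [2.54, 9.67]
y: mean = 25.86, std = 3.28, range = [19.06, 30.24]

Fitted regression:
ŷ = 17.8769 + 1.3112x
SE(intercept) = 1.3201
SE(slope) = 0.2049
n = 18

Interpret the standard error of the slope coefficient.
SE(slope) = 0.2049 measures the uncertainty in the estimated slope. The coefficient is estimated precisely (SE/|β̂₁| = 15.6%).

SE(β̂₁) = s / √Sxx, where s is the residual standard deviation and Sxx = Σ(x − x̄)². It is the yardstick for how far β̂₁ = 1.3112 could plausibly be from the true slope.

Relative precision:
- SE / |β̂₁| = 0.2049 / 1.3112 = 15.6%
- Rule of thumb (under 20%: precise; 20% to under 50%: moderately precise; 50% or more: imprecise) → precise

Rough 95% range (±2 SE): 1.3112 ± 0.4098 → (0.9014, 1.7210).

What drives SE(β̂₁): more residual scatter → larger SE; larger n (here n = 18) → smaller SE.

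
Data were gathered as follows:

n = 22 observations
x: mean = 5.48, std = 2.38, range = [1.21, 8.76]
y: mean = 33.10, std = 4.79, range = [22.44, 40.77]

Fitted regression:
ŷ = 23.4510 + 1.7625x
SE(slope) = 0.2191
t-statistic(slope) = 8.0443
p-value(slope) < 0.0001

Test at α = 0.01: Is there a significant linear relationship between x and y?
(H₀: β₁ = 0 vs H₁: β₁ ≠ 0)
Since p-value < 0.0001 < α = 0.01, reject H₀ — the slope is significantly different from 0.

Hypothesis test for the slope coefficient:

H₀: β₁ = 0 (no linear relationship)
H₁: β₁ ≠ 0 (linear relationship exists)

Test statistic: t = β̂₁ / SE(β̂₁) = 1.7625 / 0.2191 = 8.0443

The p-value (<0.0001) is the probability, under H₀, of a t-statistic at least as extreme as |t| = 8.0443 (two-sided, df = n − 2 = 20).

Decision rule: reject H₀ if p-value < α.
p-value < 0.0001 < α = 0.01 → reject H₀.

Conclusion: the linear association between x and y is significant at the 1% level.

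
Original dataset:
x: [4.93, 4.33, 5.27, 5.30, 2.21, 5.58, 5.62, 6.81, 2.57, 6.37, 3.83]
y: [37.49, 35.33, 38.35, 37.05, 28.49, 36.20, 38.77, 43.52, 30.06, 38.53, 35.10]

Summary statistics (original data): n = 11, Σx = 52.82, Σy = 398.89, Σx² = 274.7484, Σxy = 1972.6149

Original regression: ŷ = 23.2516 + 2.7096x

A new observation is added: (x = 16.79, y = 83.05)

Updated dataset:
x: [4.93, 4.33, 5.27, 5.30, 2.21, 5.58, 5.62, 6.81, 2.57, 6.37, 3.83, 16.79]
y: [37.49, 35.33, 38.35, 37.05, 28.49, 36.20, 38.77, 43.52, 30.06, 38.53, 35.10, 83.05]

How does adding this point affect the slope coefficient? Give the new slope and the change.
New slope β₁ = 3.7380 versus 2.7096 before: a change of +1.0284 (+38.0%).

The new point has HIGH LEVERAGE: x = 16.79 is far from the original mean x̄ = 52.82/11 ≈ 4.80 (original range [2.21, 6.81]).

Step 1: Update the sums with the new point (n goes from 11 to 12)
Σx  = 52.82 + 16.79 = 69.61
Σy  = 398.89 + 83.05 = 481.94
Σx² = 274.7484 + 16.79² = 274.7484 + 281.9041 = 556.6525
Σxy = 1972.6149 + 16.79×83.05 = 1972.6149 + 1394.4095 = 3367.0244

Step 2: Recompute the slope with b₁ = (nΣxy − ΣxΣy) / (nΣx² − (Σx)²)
Numerator   = 12×3367.0244 − 69.61×481.94 = 40404.2928 − 33547.8434 = 6856.4494
Denominator = 12×556.6525 − 69.61² = 6679.8300 − 4845.5521 = 1834.2779
b₁(new) = 6856.4494 / 1834.2779 = 3.7380

(Same formula on the original sums: (11×1972.6149 − 52.82×398.89) / (11×274.7484 − 52.82²) = 629.3941 / 232.2800 = 2.7096, matching the given fit.)

Step 3: Change in slope
Δβ₁ = 3.7380 − 2.7096 = +1.0284
Relative change = +1.0284 / 2.7096 × 100% = +38.0%
→ the slope increases when the point is added.

Because the point sits above the extension of the original line at a high-leverage x, it tilts the fit up.
In practice: examine leverage (hᵢ) and Cook's distance rather than deleting it automatically; investigate whether it comes from the same population as the rest of the sample.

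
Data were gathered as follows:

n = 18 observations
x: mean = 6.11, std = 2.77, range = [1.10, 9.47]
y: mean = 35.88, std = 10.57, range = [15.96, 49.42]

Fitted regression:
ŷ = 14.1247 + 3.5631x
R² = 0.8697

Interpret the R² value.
About 86.97% of the variability in y is accounted for by the regression on x (R² = 0.8697) — a strong linear fit.

R² = 1 − SS_res/SS_tot compares the residual scatter to the total scatter of y about its mean.

Here R² = 0.8697:
- Explained: 86.97% of the variation in y
- Unexplained (residual): 100% − 86.97% = 13.03%
- Rule of thumb (below 0.3 weak; 0.3 to below 0.7 moderate; 0.7 and above strong) → strong

Equivalently, for simple linear regression R² = r², so |r| = √0.8697 ≈ 0.9326.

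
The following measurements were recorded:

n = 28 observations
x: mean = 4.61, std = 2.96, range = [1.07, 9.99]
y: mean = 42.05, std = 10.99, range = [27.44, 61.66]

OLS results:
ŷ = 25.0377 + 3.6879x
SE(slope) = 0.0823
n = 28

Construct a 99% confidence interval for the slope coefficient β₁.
The 99% CI for β₁ is (3.4592, 3.9166)

Confidence interval for the slope:

The 99% CI for β₁ is: β̂₁ ± t*(α/2, n-2) × SE(β̂₁)

Step 1: Find critical t-value
- Confidence level = 0.99
- Degrees of freedom = n - 2 = 28 - 2 = 26
- t*(α/2, 26) = 2.7787

Step 2: Calculate margin of error
Margin = 2.7787 × 0.0823 = 0.2287

Step 3: Construct interval
CI = 3.6879 ± 0.2287
CI = (3.4592, 3.9166)

Interpretation: We are 99% confident that the true slope β₁ lies between 3.4592 and 3.9166.
Both endpoints are positive, so the data support a genuinely positive slope at this confidence level.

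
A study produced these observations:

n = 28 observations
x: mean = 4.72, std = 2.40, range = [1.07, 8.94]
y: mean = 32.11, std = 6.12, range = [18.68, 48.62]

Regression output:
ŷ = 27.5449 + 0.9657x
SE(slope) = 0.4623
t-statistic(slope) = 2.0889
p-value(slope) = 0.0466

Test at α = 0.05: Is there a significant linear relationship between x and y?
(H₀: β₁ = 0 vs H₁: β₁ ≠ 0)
Reject H₀: p-value = 0.0466 < α = 0.05. The linear relationship is significant at the 5% level.

Hypothesis test for the slope coefficient:

H₀: β₁ = 0 (no linear relationship)
H₁: β₁ ≠ 0 (linear relationship exists)

Test statistic: t = β̂₁ / SE(β̂₁) = 0.9657 / 0.4623 = 2.0889

p = 0.0466: how often a slope estimate this far from 0 (in SE units) would arise by chance if β₁ were truly 0.

Decision rule: reject H₀ if p-value < α.
p-value = 0.0466 < α = 0.05 → reject H₀.

There is sufficient evidence at the 5% significance level to conclude that a linear relationship exists between x and y.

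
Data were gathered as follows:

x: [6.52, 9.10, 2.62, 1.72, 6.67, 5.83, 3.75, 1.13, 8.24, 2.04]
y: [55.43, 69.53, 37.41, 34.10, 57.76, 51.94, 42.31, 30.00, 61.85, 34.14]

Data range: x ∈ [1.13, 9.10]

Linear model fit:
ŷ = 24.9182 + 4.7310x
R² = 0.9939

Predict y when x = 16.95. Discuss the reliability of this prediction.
ŷ = 105.1087, but this is extrapolation (above the data range [1.13, 9.10]) and may be unreliable.

Prediction calculation:
ŷ = 24.9182 + 4.7310 × 16.95
ŷ = 105.1087

Reliability:
- Data range: x ∈ [1.13, 9.10]
- Prediction point: x = 16.95 is 7.85 units above the observed range → this is EXTRAPOLATION, not interpolation

Why that matters here:
- There are no observations near this x to validate the fitted line there
- The standard error of prediction grows with (x − x̄)², and x = 16.95 is far from x̄ = 4.76
- Real relationships often flatten, saturate, or turn nonlinear at extremes

The R² = 0.9939 only validates the fit within [1.13, 9.10]; treat ŷ = 105.1087 with caution.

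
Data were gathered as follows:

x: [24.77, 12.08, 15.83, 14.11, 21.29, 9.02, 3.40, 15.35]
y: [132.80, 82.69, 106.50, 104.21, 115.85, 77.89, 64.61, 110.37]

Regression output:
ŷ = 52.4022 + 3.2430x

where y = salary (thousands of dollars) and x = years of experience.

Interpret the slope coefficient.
For each additional year of experience, predicted salary increases by approximately 3.2430 thousand dollars.

β₁ = 3.2430 is the change in predicted salary (thousand dollars) per additional year of experience.

Interpretation:
- Experience up by 1 year → predicted salary increases by 3.2430 thousand dollars
- This is a linear approximation: the same per-unit change is assumed across the whole observed x range

The intercept β₀ = 52.4022 is the predicted salary when experience = 0; since the smallest observed x is 3.40, this is an extrapolation and mainly anchors the line.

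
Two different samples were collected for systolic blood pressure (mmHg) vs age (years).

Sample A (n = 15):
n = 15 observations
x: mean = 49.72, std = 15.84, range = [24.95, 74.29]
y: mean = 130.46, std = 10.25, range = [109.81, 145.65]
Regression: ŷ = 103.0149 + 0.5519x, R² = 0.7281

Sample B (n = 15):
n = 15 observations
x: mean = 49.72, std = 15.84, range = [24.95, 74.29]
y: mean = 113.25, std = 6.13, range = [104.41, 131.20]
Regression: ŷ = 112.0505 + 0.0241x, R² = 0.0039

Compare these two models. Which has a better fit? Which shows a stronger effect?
Model A has the better fit (R² = 0.7281 vs 0.0039). Model A shows the stronger effect (|β₁| = 0.5519 vs 0.0241).

Model Comparison:

Goodness of fit (R²):
- Model A: R² = 0.7281 → 72.81% of variance in blood pressure explained
- Model B: R² = 0.0039 → 0.39% of variance in blood pressure explained
- 0.7281 > 0.0039 → Model A has the better fit

Effect size (slope magnitude):
- Model A: β₁ = 0.5519 → predicted blood pressure rises 0.5519 mmHg per additional year of age
- Model B: β₁ = 0.0241 → predicted blood pressure rises 0.0241 mmHg per additional year of age
- |0.5519| > |0.0241| → Model A shows the stronger marginal effect

Note: A better fit (higher R²) doesn't necessarily mean a more important relationship.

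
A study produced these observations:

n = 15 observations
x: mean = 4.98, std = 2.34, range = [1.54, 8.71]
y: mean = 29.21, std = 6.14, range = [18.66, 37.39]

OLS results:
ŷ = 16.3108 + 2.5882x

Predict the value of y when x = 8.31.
ŷ = 37.8187

x = 8.31 lies inside the observed range [1.54, 8.71], so the fitted equation applies directly:

ŷ = 16.3108 + 2.5882 × 8.31
ŷ = 16.3108 + 21.5079
ŷ = 37.8187

This is a point prediction; actual observations scatter around it by roughly the residual standard deviation.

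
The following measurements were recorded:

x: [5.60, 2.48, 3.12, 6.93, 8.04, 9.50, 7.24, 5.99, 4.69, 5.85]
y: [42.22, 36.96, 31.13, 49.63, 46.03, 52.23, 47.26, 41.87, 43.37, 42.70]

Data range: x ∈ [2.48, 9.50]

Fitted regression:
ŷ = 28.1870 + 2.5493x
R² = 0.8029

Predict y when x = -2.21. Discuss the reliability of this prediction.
ŷ = 22.5530, but this is extrapolation (below the data range [2.48, 9.50]) and may be unreliable.

Prediction calculation:
ŷ = 28.1870 + 2.5493 × (-2.21)
ŷ = 22.5530

Reliability:
- Data range: x ∈ [2.48, 9.50]
- Prediction point: x = -2.21 is 4.69 units below the observed range → this is EXTRAPOLATION, not interpolation

Why that matters here:
- R² describes fit only over the sampled x values; it says nothing about behaviour beyond them
- There are no observations near this x to validate the fitted line there

The R² = 0.8029 only validates the fit within [2.48, 9.50]; treat ŷ = 22.5530 with caution.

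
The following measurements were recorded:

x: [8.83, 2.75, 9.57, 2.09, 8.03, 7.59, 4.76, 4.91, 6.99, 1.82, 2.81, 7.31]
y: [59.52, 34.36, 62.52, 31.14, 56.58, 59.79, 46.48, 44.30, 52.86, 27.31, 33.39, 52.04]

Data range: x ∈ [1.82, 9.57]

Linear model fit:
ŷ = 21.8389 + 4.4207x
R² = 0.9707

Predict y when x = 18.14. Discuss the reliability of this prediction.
ŷ = 102.0304 (extrapolation — x = 18.14 lies outside [1.82, 9.57], so reliability is low).

Prediction calculation:
ŷ = 21.8389 + 4.4207 × 18.14
ŷ = 102.0304

Reliability:
- Data range: x ∈ [1.82, 9.57]
- Prediction point: x = 18.14 is 8.57 units above the observed range → this is EXTRAPOLATION, not interpolation

Why that matters here:
- The standard error of prediction grows with (x − x̄)², and x = 18.14 is far from x̄ = 5.62
- Real relationships often flatten, saturate, or turn nonlinear at extremes

A defensible statement: 'if the linear trend continued to x = 18.14, y would be about 102.0304' — the premise is untested.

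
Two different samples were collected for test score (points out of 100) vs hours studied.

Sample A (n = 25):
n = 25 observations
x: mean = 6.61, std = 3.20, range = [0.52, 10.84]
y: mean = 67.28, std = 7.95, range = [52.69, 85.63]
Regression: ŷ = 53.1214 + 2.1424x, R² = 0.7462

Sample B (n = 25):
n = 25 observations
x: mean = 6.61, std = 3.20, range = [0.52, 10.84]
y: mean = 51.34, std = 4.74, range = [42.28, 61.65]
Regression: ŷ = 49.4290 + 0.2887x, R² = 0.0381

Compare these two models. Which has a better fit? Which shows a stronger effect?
Model A has the better fit (R² = 0.7462 vs 0.0381). Model A shows the stronger effect (|β₁| = 2.1424 vs 0.2887).

Model Comparison:

Goodness of fit (R²):
- Model A: R² = 0.7462 → 74.62% of variance in test score explained
- Model B: R² = 0.0381 → 3.81% of variance in test score explained
- 0.7462 > 0.0381 → Model A has the better fit

Effect size (slope magnitude):
- Model A: β₁ = 2.1424 → predicted test score rises 2.1424 points per additional hour of study time
- Model B: β₁ = 0.2887 → predicted test score rises 0.2887 points per additional hour of study time
- |2.1424| > |0.2887| → Model A shows the stronger marginal effect

Note: A steeper slope doesn't make a better model if the scatter around the line is large.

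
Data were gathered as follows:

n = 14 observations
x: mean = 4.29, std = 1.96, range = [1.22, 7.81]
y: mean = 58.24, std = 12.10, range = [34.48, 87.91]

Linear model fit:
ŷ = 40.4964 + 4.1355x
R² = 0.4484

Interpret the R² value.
About 44.84% of the variability in y is accounted for by the regression on x (R² = 0.4484) — a moderate linear fit.

R² = 1 − SS_res/SS_tot compares the residual scatter to the total scatter of y about its mean.

Here R² = 0.4484:
- Explained: 44.84% of the variation in y
- Unexplained (residual): 100% − 44.84% = 55.16%
- Rule of thumb (below 0.3 weak; 0.3 to below 0.7 moderate; 0.7 and above strong) → moderate

Note: R² says nothing about causation, and a high R² does not by itself mean the linear form is appropriate — check the residuals.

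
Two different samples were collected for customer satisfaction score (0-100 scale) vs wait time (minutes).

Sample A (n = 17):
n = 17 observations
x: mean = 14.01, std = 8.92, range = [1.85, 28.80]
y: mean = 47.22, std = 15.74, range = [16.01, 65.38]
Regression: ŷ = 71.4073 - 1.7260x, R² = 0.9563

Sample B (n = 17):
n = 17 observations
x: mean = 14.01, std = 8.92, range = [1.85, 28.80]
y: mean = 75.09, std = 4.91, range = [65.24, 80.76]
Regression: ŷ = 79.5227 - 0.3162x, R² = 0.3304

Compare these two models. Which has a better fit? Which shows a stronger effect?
Model A has the better fit (R² = 0.9563 vs 0.3304). Model A shows the stronger effect (|β₁| = 1.7260 vs 0.3162).

Model Comparison:

Fit — compare R²:
- Model A: R² = 0.9563 → 95.63% of variance in satisfaction score explained
- Model B: R² = 0.3304 → 33.04% of variance in satisfaction score explained
- 0.9563 > 0.3304 → Model A has the better fit

Strength of effect — compare |β₁|:
- Model A: β₁ = -1.7260 → predicted satisfaction score falls 1.7260 points per additional minute of wait time
- Model B: β₁ = -0.3162 → predicted satisfaction score falls 0.3162 points per additional minute of wait time
- |-1.7260| > |-0.3162| → Model A shows the stronger marginal effect

Notes:
- The two samples could reflect different populations, time periods, or measurement quality.
- A steeper slope doesn't make a better model if the scatter around the line is large.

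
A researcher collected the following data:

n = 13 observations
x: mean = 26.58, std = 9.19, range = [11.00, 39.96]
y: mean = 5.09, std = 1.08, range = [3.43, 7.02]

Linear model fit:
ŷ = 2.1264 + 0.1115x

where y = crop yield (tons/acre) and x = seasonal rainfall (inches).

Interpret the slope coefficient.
For each additional inch of rainfall, predicted crop yield increases by approximately 0.1115 tons/acre.

β₁ = 0.1115 is the change in predicted crop yield (tons/acre) per additional inch of rainfall.

Interpretation:
- Rainfall up by 1 inch → predicted crop yield increases by 0.1115 tons/acre
- The effect is assumed constant over the observed range of x (linearity)
- The sign (+) gives the direction; the magnitude 0.1115 gives the size of the effect per inch

(β₀ = 2.1264 is the fitted value at x = 0 and is not part of the slope interpretation.)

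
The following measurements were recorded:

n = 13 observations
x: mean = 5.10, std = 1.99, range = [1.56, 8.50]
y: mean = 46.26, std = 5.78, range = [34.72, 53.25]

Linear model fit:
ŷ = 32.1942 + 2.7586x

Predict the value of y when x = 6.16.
ŷ = 49.1872

x = 6.16 lies inside the observed range [1.56, 8.50], so the fitted equation applies directly:

ŷ = 32.1942 + 2.7586 × 6.16
ŷ = 32.1942 + 16.9930
ŷ = 49.1872

This is the fitted mean response at that x — an individual observation would come with a wider prediction interval.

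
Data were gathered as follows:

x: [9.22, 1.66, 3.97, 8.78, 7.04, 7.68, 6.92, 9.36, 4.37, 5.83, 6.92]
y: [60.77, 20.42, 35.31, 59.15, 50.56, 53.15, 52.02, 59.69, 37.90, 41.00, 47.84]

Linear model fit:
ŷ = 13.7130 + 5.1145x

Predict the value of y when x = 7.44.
ŷ = 51.7649

Plug x = 7.44 into the fitted line:

ŷ = 13.7130 + 5.1145 × 7.44
ŷ = 13.7130 + 38.0519
ŷ = 51.7649

This is the fitted mean response at that x — an individual observation would come with a wider prediction interval.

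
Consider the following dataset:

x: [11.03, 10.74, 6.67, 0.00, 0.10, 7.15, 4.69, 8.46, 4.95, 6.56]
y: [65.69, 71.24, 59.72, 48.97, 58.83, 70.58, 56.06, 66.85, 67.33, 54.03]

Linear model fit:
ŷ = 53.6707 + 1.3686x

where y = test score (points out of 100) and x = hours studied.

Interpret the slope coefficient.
For each additional hour of study time, predicted test score increases by approximately 1.3686 points.

The slope β₁ = 1.3686 gives the rate at which the fitted test score changes with study time.

Interpretation:
- Study time up by 1 hour → predicted test score increases by 1.3686 points
- This is a linear approximation: the same per-unit change is assumed across the whole observed x range

The intercept β₀ = 53.6707 is the predicted test score when study time = 0.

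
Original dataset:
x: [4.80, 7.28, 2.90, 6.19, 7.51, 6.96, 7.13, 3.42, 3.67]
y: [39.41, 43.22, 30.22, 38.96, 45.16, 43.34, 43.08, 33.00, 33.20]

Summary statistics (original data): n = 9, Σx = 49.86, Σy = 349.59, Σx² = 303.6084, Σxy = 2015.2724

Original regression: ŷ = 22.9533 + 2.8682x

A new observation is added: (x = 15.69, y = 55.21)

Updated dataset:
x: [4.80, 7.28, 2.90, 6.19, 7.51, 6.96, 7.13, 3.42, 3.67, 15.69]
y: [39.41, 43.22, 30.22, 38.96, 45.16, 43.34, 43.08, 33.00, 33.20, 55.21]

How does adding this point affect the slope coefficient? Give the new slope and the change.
The slope changes from 2.8682 to 1.8988 (change of -0.9694, or -33.8%).

x = 15.69 lies well outside the original x-range [2.90, 7.51] (x̄ ≈ 5.54), so this observation has high leverage and can move the slope substantially.

Step 1: Update the sums with the new point (n goes from 9 to 10)
Σx  = 49.86 + 15.69 = 65.55
Σy  = 349.59 + 55.21 = 404.80
Σx² = 303.6084 + 15.69² = 303.6084 + 246.1761 = 549.7845
Σxy = 2015.2724 + 15.69×55.21 = 2015.2724 + 866.2449 = 2881.5173

Step 2: Recompute the slope with b₁ = (nΣxy − ΣxΣy) / (nΣx² − (Σx)²)
Numerator   = 10×2881.5173 − 65.55×404.80 = 28815.1730 − 26534.6400 = 2280.5330
Denominator = 10×549.7845 − 65.55² = 5497.8450 − 4296.8025 = 1201.0425
b₁(new) = 2280.5330 / 1201.0425 = 1.8988

(Same formula on the original sums: (9×2015.2724 − 49.86×349.59) / (9×303.6084 − 49.86²) = 706.8942 / 246.4560 = 2.8682, matching the given fit.)

Step 3: Change in slope
Δβ₁ = 1.8988 − 2.8682 = -0.9694
Relative change = -0.9694 / 2.8682 × 100% = -33.8%
→ the slope decreases when the point is added.

A high-leverage point only changes the slope if it is off the original line; here y = 55.21 is below the original trend, so the slope decreases.
In practice: check such a point for data-entry or measurement error.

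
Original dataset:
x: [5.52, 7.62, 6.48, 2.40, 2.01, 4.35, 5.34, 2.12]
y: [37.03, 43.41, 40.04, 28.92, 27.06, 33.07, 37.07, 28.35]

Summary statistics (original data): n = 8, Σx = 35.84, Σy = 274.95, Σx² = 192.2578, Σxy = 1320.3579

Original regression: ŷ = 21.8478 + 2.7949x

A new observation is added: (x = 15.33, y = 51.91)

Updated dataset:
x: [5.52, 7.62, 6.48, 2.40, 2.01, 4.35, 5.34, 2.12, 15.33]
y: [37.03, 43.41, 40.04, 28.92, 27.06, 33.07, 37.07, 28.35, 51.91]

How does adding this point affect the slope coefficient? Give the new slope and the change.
The slope changes from 2.7949 to 1.8906 (change of -0.9043, or -32.4%).

The new point has HIGH LEVERAGE: x = 15.33 is far from the original mean x̄ = 35.84/8 ≈ 4.48 (original range [2.01, 7.62]).

Step 1: Update the sums with the new point (n goes from 8 to 9)
Σx  = 35.84 + 15.33 = 51.17
Σy  = 274.95 + 51.91 = 326.86
Σx² = 192.2578 + 15.33² = 192.2578 + 235.0089 = 427.2667
Σxy = 1320.3579 + 15.33×51.91 = 1320.3579 + 795.7803 = 2116.1382

Step 2: Recompute the slope with b₁ = (nΣxy − ΣxΣy) / (nΣx² − (Σx)²)
Numerator   = 9×2116.1382 − 51.17×326.86 = 19045.2438 − 16725.4262 = 2319.8176
Denominator = 9×427.2667 − 51.17² = 3845.4003 − 2618.3689 = 1227.0314
b₁(new) = 2319.8176 / 1227.0314 = 1.8906

(Same formula on the original sums: (8×1320.3579 − 35.84×274.95) / (8×192.2578 − 35.84²) = 708.6552 / 253.5568 = 2.7949, matching the given fit.)

Step 3: Change in slope
Δβ₁ = 1.8906 − 2.7949 = -0.9043
Relative change = -0.9043 / 2.7949 × 100% = -32.4%
→ the slope decreases when the point is added.

Because the point sits below the extension of the original line at a high-leverage x, it tilts the fit down.
In practice: examine leverage (hᵢ) and Cook's distance rather than deleting it automatically; refit with and without it and report both if conclusions differ.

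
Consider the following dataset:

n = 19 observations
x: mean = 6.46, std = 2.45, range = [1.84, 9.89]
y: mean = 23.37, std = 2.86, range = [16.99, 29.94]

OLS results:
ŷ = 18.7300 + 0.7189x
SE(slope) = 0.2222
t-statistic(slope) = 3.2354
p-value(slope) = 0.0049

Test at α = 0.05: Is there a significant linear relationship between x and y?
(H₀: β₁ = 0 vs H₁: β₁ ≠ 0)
Reject H₀: p-value = 0.0049 < α = 0.05. The linear relationship is significant at the 5% level.

Hypothesis test for the slope coefficient:

H₀: β₁ = 0 (no linear relationship)
H₁: β₁ ≠ 0 (linear relationship exists)

Test statistic: t = β̂₁ / SE(β̂₁) = 0.7189 / 0.2222 = 3.2354

The p-value (0.0049) is the probability, under H₀, of a t-statistic at least as extreme as |t| = 3.2354 (two-sided, df = n − 2 = 17).

Decision rule: reject H₀ if p-value < α.
p-value = 0.0049 < α = 0.05 → reject H₀.

Conclusion: the linear association between x and y is significant at the 5% level.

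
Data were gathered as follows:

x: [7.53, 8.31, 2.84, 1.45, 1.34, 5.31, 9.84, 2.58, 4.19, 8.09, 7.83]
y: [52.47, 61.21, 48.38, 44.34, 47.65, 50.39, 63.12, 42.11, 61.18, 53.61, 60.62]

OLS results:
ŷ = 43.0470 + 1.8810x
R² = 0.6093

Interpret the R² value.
R² = 0.6093 means 60.93% of the variation in y is explained by the linear relationship with x. This indicates a moderate fit.

The coefficient of determination R² is the fraction of the total variation in y that the fitted line accounts for.

Here R² = 0.6093:
- Explained: 60.93% of the variation in y
- Unexplained (residual): 100% − 60.93% = 39.07%
- Rule of thumb (below 0.3 weak; 0.3 to below 0.7 moderate; 0.7 and above strong) → moderate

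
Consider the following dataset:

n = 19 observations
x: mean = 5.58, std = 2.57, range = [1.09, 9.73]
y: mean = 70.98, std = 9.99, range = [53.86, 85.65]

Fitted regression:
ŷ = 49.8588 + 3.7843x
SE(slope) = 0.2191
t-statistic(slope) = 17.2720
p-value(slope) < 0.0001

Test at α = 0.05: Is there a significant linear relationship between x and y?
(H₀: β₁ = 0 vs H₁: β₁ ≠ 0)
Reject H₀: p-value < 0.0001 < α = 0.05. The linear relationship is significant at the 5% level.

Hypothesis test for the slope coefficient:

H₀: β₁ = 0 (no linear relationship)
H₁: β₁ ≠ 0 (linear relationship exists)

Test statistic: t = β̂₁ / SE(β̂₁) = 3.7843 / 0.2191 = 17.2720

p < 0.0001: how often a slope estimate this far from 0 (in SE units) would arise by chance if β₁ were truly 0.

Decision rule: reject H₀ if p-value < α.
p-value < 0.0001 < α = 0.05 → reject H₀.

At α = 0.05 the data do provide convincing evidence of a nonzero slope.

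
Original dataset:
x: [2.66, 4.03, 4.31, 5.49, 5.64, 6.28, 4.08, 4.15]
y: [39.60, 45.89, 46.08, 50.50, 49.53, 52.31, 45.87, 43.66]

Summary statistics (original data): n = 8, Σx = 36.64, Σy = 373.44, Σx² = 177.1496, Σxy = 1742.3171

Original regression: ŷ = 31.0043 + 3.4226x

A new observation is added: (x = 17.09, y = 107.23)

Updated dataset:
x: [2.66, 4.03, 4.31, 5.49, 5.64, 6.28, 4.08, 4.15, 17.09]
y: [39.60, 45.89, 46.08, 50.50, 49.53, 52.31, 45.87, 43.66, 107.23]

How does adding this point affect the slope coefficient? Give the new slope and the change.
Adding the point moves β₁ from 3.4226 to 4.7510, i.e. it increases by 1.3284 (+38.8%).

The new point has HIGH LEVERAGE: x = 17.09 is far from the original mean x̄ = 36.64/8 ≈ 4.58 (original range [2.66, 6.28]).

Step 1: Update the sums with the new point (n goes from 8 to 9)
Σx  = 36.64 + 17.09 = 53.73
Σy  = 373.44 + 107.23 = 480.67
Σx² = 177.1496 + 17.09² = 177.1496 + 292.0681 = 469.2177
Σxy = 1742.3171 + 17.09×107.23 = 1742.3171 + 1832.5607 = 3574.8778

Step 2: Recompute the slope with b₁ = (nΣxy − ΣxΣy) / (nΣx² − (Σx)²)
Numerator   = 9×3574.8778 − 53.73×480.67 = 32173.9002 − 25826.3991 = 6347.5011
Denominator = 9×469.2177 − 53.73² = 4222.9593 − 2886.9129 = 1336.0464
b₁(new) = 6347.5011 / 1336.0464 = 4.7510

(Same formula on the original sums: (8×1742.3171 − 36.64×373.44) / (8×177.1496 − 36.64²) = 255.6952 / 74.7072 = 3.4226, matching the given fit.)

Step 3: Change in slope
Δβ₁ = 4.7510 − 3.4226 = +1.3284
Relative change = +1.3284 / 3.4226 × 100% = +38.8%
→ the slope increases when the point is added.

A high-leverage point only changes the slope if it is off the original line; here y = 107.23 is above the original trend, so the slope increases.
In practice: check such a point for data-entry or measurement error.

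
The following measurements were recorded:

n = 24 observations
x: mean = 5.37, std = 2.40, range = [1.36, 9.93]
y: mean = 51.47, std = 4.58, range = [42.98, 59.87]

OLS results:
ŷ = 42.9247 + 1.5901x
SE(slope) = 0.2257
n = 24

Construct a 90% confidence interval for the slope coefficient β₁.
The 90% CI for β₁ is (1.2026, 1.9776)

Confidence interval for the slope:

The 90% CI for β₁ is: β̂₁ ± t*(α/2, n-2) × SE(β̂₁)

Step 1: Find critical t-value
- Confidence level = 0.9
- Degrees of freedom = n - 2 = 24 - 2 = 22
- t*(α/2, 22) = 1.7171

Step 2: Calculate margin of error
Margin = 1.7171 × 0.2257 = 0.3875

Step 3: Construct interval
CI = 1.5901 ± 0.3875
CI = (1.2026, 1.9776)

Interpretation: intervals built this way capture the true β₁ in 90% of repeated samples; here the plausible range for the per-unit effect of x on y is 1.2026 to 1.9776.
Both endpoints are positive, so the data support a genuinely positive slope at this confidence level.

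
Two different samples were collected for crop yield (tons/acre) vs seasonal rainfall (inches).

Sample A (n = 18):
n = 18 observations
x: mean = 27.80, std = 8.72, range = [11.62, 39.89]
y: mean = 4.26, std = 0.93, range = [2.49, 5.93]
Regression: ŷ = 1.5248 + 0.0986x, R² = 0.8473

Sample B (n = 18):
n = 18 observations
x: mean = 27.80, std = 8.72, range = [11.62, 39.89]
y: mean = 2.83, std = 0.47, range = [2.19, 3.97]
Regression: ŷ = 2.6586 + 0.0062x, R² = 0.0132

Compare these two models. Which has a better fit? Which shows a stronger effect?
Model A has the better fit (R² = 0.8473 vs 0.0132). Model A shows the stronger effect (|β₁| = 0.0986 vs 0.0062).

Model Comparison:

Which explains more variance? (R²)
- Model A: R² = 0.8473 → 84.73% of variance in crop yield explained
- Model B: R² = 0.0132 → 1.32% of variance in crop yield explained
- 0.8473 > 0.0132 → Model A has the better fit

Which has the larger per-inch effect? (|β₁|)
- Model A: β₁ = 0.0986 → predicted crop yield rises 0.0986 tons/acre per additional inch of rainfall
- Model B: β₁ = 0.0062 → predicted crop yield rises 0.0062 tons/acre per additional inch of rainfall
- |0.0986| > |0.0062| → Model A shows the stronger marginal effect

Note: R² measures how tightly points cluster around the line; β₁ measures how steep the line is — they answer different questions.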